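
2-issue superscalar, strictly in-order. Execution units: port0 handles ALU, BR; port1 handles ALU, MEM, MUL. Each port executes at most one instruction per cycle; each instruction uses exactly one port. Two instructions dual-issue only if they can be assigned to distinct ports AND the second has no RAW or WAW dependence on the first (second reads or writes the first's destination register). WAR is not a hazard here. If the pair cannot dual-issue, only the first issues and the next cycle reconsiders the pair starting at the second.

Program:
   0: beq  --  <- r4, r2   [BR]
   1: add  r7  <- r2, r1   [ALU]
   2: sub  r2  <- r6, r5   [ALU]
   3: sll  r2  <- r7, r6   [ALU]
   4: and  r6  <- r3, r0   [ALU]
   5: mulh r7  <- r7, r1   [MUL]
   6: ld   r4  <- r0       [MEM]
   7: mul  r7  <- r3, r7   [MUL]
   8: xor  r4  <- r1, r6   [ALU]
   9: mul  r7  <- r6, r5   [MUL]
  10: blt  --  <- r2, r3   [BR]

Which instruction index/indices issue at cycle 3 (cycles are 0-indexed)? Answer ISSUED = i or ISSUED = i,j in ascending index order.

ISSUED = 5

#0 head=0: beq.BR/add.ALU i0&i1 pair
#1 head=2: sub.ALU i2 WAW r2
#2 head=3: sll.ALU/and.ALU i3&i4 pair
#3 head=5: mulh.MUL i5 no-port MUL/MEM
#4 head=6: ld.MEM i6 no-port MEM/MUL
#5 head=7: mul.MUL/xor.ALU i7&i8 pair
#6 head=9: mul.MUL/blt.BR i9&i10 pair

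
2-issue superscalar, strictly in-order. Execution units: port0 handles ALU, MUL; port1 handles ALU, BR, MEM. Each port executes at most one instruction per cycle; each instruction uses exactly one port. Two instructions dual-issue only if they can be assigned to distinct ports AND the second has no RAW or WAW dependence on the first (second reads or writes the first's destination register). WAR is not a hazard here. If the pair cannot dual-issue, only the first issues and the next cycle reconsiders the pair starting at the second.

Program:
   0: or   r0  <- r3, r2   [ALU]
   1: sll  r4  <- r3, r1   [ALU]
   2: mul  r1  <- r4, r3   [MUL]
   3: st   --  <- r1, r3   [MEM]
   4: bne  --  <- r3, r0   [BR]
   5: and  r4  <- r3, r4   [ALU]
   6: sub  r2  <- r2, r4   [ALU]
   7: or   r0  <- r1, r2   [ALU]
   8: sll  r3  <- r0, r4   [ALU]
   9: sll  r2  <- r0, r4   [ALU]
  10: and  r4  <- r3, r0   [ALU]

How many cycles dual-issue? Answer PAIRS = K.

0. or.ALU/sll.ALU @i0/i1  | dual
1. mul.MUL @i2  | RAW r1
2. st.MEM @i3  | no-port MEM/BR
3. bne.BR/and.ALU @i4/i5  | dual
4. sub.ALU @i6  | RAW r2
5. or.ALU @i7  | RAW r0
6. sll.ALU/sll.ALU @i8/i9  | dual
7. and.ALU @i10  | tail

PAIRS = 3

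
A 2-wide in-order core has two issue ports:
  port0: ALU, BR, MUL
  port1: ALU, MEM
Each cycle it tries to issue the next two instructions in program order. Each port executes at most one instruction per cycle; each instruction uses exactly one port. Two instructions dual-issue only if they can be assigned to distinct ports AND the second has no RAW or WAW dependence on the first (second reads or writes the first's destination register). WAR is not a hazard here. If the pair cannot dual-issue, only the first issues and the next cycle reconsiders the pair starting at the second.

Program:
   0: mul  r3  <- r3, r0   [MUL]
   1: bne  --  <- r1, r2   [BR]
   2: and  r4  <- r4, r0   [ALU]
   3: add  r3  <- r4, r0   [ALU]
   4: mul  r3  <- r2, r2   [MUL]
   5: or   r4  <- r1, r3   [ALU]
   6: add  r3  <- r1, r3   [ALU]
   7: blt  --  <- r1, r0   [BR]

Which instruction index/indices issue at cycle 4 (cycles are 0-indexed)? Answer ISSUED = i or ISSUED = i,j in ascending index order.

t=0 i0:mul.MUL ; no-port MUL/BR
t=1 i1&i2:bne.BR and.ALU ; 2-wide
t=2 i3:add.ALU ; WAW r3
t=3 i4:mul.MUL ; RAW r3
t=4 i5&i6:or.ALU add.ALU ; 2-wide
t=5 i7:blt.BR ; tail

ISSUED = 5,6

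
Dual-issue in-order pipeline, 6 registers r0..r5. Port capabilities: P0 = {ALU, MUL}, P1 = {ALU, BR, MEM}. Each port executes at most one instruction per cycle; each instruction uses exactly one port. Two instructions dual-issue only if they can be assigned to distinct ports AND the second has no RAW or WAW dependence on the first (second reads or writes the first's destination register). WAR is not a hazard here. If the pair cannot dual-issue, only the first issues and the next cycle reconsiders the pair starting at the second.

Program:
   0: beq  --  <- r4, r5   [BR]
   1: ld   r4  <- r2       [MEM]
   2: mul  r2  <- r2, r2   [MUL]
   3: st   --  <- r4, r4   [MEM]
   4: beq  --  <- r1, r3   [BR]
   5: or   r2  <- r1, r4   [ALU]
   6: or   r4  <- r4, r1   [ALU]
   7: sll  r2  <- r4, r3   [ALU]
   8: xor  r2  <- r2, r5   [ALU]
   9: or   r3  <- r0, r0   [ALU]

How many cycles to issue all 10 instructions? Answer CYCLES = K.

c0: i0 beq  no-port BR/MEM
c1: i1+i2 ld mul  2-wide
c2: i3 st  no-port MEM/BR
c3: i4+i5 beq or  2-wide
c4: i6 or  RAW r4
c5: i7 sll  RAW+WAW r2
c6: i8+i9 xor or  2-wide

CYCLES = 7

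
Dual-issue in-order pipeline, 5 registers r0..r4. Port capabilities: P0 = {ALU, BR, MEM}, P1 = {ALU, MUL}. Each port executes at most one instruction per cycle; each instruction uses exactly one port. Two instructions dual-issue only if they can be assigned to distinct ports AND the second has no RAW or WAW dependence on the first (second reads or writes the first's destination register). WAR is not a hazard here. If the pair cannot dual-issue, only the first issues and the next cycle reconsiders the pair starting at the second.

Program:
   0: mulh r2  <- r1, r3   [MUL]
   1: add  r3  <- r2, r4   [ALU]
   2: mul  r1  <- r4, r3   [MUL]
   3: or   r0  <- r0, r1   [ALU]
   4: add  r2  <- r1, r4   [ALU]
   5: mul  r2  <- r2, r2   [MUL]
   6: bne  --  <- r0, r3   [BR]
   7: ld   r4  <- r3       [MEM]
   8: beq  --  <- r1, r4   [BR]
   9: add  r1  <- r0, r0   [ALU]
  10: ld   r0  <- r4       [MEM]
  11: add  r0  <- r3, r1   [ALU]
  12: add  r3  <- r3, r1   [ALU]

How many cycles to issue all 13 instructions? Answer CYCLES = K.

t=0 i0:mulh ; RAW r2
t=1 i1:add ; RAW r3
t=2 i2:mul ; RAW r1
t=3 i3&i4:or/add ; dual
t=4 i5&i6:mul/bne ; dual
t=5 i7:ld ; no-port MEM/BR
t=6 i8&i9:beq/add ; dual
t=7 i10:ld ; WAW r0
t=8 i11&i12:add/add ; dual

CYCLES = 9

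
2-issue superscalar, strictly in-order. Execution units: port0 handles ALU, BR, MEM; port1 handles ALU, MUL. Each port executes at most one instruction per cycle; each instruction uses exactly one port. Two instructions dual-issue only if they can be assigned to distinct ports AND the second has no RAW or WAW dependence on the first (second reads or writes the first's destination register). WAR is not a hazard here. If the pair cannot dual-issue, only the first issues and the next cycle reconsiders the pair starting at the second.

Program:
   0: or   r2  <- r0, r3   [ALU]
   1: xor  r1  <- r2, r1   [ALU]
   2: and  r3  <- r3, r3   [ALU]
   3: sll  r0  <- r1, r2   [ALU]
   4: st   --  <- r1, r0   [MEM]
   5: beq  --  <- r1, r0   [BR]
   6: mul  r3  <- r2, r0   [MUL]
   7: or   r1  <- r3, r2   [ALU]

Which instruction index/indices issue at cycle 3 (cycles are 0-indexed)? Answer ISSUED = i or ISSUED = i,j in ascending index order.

ISSUED = 4

#0 head=0: or.ALU i0 RAW r2
#1 head=1: xor.ALU;and.ALU i1+i2 2-wide
#2 head=3: sll.ALU i3 RAW r0
#3 head=4: st.MEM i4 no-port MEM/BR
#4 head=5: beq.BR;mul.MUL i5+i6 2-wide
#5 head=7: or.ALU i7 tail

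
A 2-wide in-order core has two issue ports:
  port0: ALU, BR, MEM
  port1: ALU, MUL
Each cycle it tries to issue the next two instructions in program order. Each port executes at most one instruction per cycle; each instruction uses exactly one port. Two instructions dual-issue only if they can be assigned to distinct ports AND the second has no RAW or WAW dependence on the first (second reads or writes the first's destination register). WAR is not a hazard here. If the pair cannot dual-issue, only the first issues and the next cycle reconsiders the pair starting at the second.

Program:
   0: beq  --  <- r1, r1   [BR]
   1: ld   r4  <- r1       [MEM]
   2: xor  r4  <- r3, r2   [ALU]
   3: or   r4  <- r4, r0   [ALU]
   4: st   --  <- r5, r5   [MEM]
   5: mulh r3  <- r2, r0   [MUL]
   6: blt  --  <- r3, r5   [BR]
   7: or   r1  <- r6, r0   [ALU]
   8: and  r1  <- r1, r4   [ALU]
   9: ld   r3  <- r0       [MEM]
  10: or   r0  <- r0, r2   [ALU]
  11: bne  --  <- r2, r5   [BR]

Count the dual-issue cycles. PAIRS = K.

c0: i0 beq.BR  no-port BR/MEM
c1: i1 ld.MEM  WAW r4
c2: i2 xor.ALU  RAW+WAW r4
c3: i3,i4 or.ALU;st.MEM  2-wide
c4: i5 mulh.MUL  RAW r3
c5: i6,i7 blt.BR;or.ALU  2-wide
c6: i8,i9 and.ALU;ld.MEM  2-wide
c7: i10,i11 or.ALU;bne.BR  2-wide

PAIRS = 4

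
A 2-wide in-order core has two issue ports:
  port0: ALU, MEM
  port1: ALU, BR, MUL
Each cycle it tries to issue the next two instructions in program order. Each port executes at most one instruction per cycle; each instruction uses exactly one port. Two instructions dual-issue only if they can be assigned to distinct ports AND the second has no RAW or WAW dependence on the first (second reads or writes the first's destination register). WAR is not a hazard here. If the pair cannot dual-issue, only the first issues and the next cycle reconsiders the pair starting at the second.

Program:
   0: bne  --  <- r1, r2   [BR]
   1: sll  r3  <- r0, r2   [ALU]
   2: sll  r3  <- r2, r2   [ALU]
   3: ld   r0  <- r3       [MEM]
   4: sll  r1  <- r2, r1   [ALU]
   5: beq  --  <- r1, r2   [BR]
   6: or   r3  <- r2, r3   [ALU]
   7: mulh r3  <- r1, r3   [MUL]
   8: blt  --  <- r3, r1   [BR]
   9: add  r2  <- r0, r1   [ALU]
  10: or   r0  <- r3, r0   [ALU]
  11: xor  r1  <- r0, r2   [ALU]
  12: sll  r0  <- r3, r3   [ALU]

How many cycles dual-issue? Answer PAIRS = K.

#0 head=0: bne.BR+sll.ALU i0+i1 2-wide
#1 head=2: sll.ALU i2 RAW r3
#2 head=3: ld.MEM+sll.ALU i3+i4 2-wide
#3 head=5: beq.BR+or.ALU i5+i6 2-wide
#4 head=7: mulh.MUL i7 no-port MUL/BR
#5 head=8: blt.BR+add.ALU i8+i9 2-wide
#6 head=10: or.ALU i10 RAW r0
#7 head=11: xor.ALU+sll.ALU i11+i12 2-wide

PAIRS = 5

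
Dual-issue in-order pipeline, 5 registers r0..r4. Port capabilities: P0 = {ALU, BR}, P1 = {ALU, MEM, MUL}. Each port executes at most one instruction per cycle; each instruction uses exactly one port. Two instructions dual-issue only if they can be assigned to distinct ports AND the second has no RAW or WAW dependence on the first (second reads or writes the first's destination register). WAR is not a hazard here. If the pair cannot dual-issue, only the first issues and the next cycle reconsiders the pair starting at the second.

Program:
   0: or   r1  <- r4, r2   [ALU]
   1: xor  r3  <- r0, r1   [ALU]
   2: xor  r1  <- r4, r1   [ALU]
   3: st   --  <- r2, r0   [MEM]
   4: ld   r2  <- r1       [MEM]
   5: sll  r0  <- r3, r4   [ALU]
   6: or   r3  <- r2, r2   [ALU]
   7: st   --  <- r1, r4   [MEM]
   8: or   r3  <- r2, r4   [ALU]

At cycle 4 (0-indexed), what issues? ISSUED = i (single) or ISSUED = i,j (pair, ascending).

[0] i0  or  -- RAW r1
[1] i1&i2  xor xor  -- pair
[2] i3  st  -- no-port MEM/MEM
[3] i4&i5  ld sll  -- pair
[4] i6&i7  or st  -- pair
[5] i8  or  -- tail

ISSUED = 6,7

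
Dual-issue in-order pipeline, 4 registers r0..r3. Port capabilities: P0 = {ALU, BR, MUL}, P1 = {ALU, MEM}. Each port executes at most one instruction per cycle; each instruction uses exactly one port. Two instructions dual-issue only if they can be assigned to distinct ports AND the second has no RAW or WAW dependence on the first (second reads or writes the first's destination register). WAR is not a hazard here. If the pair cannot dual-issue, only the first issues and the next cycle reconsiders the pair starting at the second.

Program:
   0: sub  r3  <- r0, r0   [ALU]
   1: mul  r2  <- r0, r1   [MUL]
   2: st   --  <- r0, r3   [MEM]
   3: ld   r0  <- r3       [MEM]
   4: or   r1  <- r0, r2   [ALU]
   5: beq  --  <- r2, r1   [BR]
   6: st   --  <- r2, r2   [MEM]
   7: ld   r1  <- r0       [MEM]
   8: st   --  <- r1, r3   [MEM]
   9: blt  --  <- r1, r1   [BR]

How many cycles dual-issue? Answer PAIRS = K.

PAIRS = 3

[0] i0/i1  sub.ALU mul.MUL  -- 2-wide
[1] i2  st.MEM  -- no-port MEM/MEM
[2] i3  ld.MEM  -- RAW r0
[3] i4  or.ALU  -- RAW r1
[4] i5/i6  beq.BR st.MEM  -- 2-wide
[5] i7  ld.MEM  -- no-port MEM/MEM
[6] i8/i9  st.MEM blt.BR  -- 2-wide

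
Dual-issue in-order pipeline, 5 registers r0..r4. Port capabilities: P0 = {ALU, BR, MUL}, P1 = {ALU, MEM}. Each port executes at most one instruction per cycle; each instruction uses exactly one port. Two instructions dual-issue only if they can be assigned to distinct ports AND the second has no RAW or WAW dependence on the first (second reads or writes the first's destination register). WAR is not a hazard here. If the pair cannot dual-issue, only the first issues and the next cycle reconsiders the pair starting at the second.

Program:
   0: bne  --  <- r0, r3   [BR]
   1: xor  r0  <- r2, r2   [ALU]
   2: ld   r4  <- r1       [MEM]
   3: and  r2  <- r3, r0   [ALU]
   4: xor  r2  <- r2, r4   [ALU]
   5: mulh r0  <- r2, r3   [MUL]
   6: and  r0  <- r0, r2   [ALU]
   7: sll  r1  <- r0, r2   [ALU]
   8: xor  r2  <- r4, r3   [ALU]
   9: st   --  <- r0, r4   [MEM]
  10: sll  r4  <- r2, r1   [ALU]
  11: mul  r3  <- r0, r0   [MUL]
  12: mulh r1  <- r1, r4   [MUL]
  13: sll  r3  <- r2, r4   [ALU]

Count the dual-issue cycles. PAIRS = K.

PAIRS = 5

t=0 i0+i1:bne xor ; dual
t=1 i2+i3:ld and ; dual
t=2 i4:xor ; RAW r2
t=3 i5:mulh ; RAW+WAW r0
t=4 i6:and ; RAW r0
t=5 i7+i8:sll xor ; dual
t=6 i9+i10:st sll ; dual
t=7 i11:mul ; no-port MUL/MUL
t=8 i12+i13:mulh sll ; dual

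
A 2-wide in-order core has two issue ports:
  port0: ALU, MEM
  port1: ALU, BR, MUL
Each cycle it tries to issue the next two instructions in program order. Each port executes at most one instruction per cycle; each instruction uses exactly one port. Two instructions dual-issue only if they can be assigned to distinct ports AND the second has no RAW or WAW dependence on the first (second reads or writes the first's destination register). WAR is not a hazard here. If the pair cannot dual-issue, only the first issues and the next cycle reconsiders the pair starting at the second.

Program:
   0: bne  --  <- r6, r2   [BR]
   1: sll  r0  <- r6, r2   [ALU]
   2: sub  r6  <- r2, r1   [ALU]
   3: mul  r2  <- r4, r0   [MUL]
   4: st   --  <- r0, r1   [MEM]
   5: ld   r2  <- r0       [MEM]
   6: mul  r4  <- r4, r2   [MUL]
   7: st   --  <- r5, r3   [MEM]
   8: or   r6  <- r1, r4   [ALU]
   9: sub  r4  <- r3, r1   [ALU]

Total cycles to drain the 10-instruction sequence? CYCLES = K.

[0] i0&i1  bne/sll  -- dual
[1] i2&i3  sub/mul  -- dual
[2] i4  st  -- no-port MEM/MEM
[3] i5  ld  -- RAW r2
[4] i6&i7  mul/st  -- dual
[5] i8&i9  or/sub  -- dual

CYCLES = 6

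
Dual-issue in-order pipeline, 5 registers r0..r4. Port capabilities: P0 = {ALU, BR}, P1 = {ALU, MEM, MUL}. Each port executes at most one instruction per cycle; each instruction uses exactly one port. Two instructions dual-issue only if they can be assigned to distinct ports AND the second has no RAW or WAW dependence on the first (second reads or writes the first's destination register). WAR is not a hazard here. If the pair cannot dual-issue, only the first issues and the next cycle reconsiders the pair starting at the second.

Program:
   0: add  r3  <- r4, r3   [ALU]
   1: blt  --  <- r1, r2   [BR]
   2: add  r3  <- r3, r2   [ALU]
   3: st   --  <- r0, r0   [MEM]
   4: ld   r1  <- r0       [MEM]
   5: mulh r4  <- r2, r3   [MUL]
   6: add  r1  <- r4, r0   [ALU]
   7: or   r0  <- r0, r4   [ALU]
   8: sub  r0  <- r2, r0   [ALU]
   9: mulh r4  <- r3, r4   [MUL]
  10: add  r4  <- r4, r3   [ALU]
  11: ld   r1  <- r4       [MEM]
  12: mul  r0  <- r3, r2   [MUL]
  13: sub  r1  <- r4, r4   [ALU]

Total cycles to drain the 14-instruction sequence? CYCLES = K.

  cy0 -> i0&i1 (add.ALU/blt.BR) pair
  cy1 -> i2&i3 (add.ALU/st.MEM) pair
  cy2 -> i4 (ld.MEM) no-port MEM/MUL
  cy3 -> i5 (mulh.MUL) RAW r4
  cy4 -> i6&i7 (add.ALU/or.ALU) pair
  cy5 -> i8&i9 (sub.ALU/mulh.MUL) pair
  cy6 -> i10 (add.ALU) RAW r4
  cy7 -> i11 (ld.MEM) no-port MEM/MUL
  cy8 -> i12&i13 (mul.MUL/sub.ALU) pair

CYCLES = 9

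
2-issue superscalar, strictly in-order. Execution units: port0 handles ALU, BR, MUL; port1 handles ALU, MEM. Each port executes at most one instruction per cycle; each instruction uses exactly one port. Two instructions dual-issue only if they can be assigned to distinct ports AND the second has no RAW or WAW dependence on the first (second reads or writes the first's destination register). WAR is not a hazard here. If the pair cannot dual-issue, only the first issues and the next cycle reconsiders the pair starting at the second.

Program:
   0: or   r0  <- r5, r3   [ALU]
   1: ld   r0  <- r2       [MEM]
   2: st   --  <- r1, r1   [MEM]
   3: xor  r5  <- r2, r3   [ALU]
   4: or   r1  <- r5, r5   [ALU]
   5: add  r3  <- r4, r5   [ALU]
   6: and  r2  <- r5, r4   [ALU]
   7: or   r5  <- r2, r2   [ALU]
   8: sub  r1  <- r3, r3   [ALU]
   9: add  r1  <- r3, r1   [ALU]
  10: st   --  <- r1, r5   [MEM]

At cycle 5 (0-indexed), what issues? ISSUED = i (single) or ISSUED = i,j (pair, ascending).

ISSUED = 7,8

0. or @i0  | WAW r0
1. ld @i1  | no-port MEM/MEM
2. st;xor @i2&i3  | 2-wide
3. or;add @i4&i5  | 2-wide
4. and @i6  | RAW r2
5. or;sub @i7&i8  | 2-wide
6. add @i9  | RAW r1
7. st @i10  | tail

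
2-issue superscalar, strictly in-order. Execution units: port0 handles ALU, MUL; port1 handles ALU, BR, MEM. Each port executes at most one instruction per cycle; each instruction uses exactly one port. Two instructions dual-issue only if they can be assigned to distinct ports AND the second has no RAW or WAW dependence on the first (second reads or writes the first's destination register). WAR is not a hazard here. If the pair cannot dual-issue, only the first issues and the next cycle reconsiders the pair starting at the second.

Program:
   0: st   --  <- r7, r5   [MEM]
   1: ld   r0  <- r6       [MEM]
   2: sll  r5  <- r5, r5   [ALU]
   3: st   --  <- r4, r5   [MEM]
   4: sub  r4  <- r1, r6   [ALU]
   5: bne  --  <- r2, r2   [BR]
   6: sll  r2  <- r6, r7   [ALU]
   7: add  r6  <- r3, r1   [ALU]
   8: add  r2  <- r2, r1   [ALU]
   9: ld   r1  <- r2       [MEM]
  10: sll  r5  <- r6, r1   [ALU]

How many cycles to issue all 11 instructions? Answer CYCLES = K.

CYCLES = 7

c0: i0 st  no-port MEM/MEM
c1: i1,i2 ld+sll  2-wide
c2: i3,i4 st+sub  2-wide
c3: i5,i6 bne+sll  2-wide
c4: i7,i8 add+add  2-wide
c5: i9 ld  RAW r1
c6: i10 sll  tail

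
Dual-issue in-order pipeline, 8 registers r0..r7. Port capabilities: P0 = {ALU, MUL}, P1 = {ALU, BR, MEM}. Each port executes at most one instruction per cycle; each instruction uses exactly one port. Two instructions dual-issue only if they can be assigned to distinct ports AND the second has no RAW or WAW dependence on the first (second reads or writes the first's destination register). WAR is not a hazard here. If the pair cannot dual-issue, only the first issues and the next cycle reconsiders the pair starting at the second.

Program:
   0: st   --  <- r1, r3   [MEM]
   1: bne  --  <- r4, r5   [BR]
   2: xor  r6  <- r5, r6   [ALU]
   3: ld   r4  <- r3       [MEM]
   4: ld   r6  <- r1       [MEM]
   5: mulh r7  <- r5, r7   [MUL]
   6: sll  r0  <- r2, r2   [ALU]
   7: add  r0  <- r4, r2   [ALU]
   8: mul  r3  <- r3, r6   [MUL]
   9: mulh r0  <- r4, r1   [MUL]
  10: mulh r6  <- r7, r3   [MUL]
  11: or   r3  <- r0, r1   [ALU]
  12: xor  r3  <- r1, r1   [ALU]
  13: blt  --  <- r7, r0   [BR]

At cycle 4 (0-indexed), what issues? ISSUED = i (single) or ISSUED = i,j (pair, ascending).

ISSUED = 6

  cy0 -> i0 (st) no-port MEM/BR
  cy1 -> i1+i2 (bne+xor) 2-wide
  cy2 -> i3 (ld) no-port MEM/MEM
  cy3 -> i4+i5 (ld+mulh) 2-wide
  cy4 -> i6 (sll) WAW r0
  cy5 -> i7+i8 (add+mul) 2-wide
  cy6 -> i9 (mulh) no-port MUL/MUL
  cy7 -> i10+i11 (mulh+or) 2-wide
  cy8 -> i12+i13 (xor+blt) 2-wide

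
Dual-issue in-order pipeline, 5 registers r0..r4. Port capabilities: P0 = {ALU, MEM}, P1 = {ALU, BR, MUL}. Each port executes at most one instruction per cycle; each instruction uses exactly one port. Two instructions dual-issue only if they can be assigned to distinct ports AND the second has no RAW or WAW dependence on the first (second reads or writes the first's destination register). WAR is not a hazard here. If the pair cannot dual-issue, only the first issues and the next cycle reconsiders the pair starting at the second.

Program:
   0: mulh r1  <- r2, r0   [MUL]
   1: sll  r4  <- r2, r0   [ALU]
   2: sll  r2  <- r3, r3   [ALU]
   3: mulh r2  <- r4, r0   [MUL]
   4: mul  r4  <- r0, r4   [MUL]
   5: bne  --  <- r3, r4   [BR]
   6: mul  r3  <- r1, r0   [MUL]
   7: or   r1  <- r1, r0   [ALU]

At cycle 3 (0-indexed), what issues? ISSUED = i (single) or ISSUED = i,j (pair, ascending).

ISSUED = 4

0. mulh sll @i0&i1  | 2-wide
1. sll @i2  | WAW r2
2. mulh @i3  | no-port MUL/MUL
3. mul @i4  | no-port MUL/BR
4. bne @i5  | no-port BR/MUL
5. mul or @i6&i7  | 2-wide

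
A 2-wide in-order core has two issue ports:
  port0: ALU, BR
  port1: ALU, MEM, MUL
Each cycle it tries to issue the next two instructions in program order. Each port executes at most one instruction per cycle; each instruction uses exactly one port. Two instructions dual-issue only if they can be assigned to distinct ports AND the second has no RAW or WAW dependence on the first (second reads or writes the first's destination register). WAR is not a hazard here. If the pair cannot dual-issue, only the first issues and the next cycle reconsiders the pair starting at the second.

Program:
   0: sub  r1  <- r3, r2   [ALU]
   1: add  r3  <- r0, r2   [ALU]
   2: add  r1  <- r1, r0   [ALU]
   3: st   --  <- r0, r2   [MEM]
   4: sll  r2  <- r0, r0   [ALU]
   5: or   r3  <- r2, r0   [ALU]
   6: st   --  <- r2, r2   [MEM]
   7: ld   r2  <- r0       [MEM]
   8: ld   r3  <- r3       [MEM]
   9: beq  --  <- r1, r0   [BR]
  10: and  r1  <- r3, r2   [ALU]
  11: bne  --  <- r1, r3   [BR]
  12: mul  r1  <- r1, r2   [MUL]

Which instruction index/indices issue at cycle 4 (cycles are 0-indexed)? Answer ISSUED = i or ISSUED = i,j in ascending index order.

c0: i0&i1 sub.ALU add.ALU  pair
c1: i2&i3 add.ALU st.MEM  pair
c2: i4 sll.ALU  RAW r2
c3: i5&i6 or.ALU st.MEM  pair
c4: i7 ld.MEM  no-port MEM/MEM
c5: i8&i9 ld.MEM beq.BR  pair
c6: i10 and.ALU  RAW r1
c7: i11&i12 bne.BR mul.MUL  pair

ISSUED = 7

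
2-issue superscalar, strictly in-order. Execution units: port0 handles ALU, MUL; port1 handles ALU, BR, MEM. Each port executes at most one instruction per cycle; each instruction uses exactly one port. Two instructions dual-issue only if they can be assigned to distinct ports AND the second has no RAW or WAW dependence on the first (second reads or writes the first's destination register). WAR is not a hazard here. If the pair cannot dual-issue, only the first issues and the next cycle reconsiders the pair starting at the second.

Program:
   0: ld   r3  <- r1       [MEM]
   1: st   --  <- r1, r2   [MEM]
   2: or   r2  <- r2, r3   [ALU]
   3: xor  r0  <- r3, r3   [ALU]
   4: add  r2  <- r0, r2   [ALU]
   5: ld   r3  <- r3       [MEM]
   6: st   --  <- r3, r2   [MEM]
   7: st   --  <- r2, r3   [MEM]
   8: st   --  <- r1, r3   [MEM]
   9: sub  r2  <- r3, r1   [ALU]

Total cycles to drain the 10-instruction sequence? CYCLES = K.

CYCLES = 7

0. ld.MEM @i0  | no-port MEM/MEM
1. st.MEM/or.ALU @i1,i2  | 2-wide
2. xor.ALU @i3  | RAW r0
3. add.ALU/ld.MEM @i4,i5  | 2-wide
4. st.MEM @i6  | no-port MEM/MEM
5. st.MEM @i7  | no-port MEM/MEM
6. st.MEM/sub.ALU @i8,i9  | 2-wide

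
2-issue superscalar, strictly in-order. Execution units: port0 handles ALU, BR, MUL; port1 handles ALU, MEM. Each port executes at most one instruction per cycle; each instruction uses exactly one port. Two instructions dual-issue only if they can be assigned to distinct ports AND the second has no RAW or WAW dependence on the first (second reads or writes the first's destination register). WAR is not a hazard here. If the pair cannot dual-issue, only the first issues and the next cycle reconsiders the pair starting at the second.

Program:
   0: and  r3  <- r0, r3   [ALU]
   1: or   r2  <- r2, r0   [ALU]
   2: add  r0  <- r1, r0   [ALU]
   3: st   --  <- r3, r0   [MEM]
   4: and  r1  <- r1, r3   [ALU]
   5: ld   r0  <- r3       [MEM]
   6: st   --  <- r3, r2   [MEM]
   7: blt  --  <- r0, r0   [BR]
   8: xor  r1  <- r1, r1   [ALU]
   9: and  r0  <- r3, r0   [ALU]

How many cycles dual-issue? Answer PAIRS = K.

PAIRS = 4

#0 head=0: and;or i0+i1 pair
#1 head=2: add i2 RAW r0
#2 head=3: st;and i3+i4 pair
#3 head=5: ld i5 no-port MEM/MEM
#4 head=6: st;blt i6+i7 pair
#5 head=8: xor;and i8+i9 pair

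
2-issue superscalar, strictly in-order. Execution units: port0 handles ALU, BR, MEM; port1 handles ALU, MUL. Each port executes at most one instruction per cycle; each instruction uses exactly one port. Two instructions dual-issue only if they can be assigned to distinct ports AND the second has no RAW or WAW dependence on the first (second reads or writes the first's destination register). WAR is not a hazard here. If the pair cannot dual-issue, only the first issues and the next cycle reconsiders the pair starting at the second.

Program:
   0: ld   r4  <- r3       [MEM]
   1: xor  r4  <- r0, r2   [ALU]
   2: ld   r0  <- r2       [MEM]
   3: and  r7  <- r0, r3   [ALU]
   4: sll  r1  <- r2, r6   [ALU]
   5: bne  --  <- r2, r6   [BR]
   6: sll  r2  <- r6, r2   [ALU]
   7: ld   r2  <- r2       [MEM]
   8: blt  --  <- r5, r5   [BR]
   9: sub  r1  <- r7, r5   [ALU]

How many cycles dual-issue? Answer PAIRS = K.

c0: i0 ld  WAW r4
c1: i1,i2 xor ld  dual
c2: i3,i4 and sll  dual
c3: i5,i6 bne sll  dual
c4: i7 ld  no-port MEM/BR
c5: i8,i9 blt sub  dual

PAIRS = 4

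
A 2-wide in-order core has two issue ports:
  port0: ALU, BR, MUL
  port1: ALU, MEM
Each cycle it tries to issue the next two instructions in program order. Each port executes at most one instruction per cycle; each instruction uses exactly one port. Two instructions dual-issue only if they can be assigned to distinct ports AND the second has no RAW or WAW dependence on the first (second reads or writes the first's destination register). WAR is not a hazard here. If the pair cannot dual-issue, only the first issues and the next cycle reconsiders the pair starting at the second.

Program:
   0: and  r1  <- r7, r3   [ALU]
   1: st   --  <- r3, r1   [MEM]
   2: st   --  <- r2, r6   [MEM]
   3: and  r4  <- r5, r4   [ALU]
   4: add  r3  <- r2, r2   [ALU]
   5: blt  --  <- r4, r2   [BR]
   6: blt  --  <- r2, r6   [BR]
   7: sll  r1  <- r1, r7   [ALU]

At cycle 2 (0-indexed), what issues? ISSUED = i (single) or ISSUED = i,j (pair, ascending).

ISSUED = 2,3

[0] i0  and.ALU  -- RAW r1
[1] i1  st.MEM  -- no-port MEM/MEM
[2] i2/i3  st.MEM/and.ALU  -- dual
[3] i4/i5  add.ALU/blt.BR  -- dual
[4] i6/i7  blt.BR/sll.ALU  -- dual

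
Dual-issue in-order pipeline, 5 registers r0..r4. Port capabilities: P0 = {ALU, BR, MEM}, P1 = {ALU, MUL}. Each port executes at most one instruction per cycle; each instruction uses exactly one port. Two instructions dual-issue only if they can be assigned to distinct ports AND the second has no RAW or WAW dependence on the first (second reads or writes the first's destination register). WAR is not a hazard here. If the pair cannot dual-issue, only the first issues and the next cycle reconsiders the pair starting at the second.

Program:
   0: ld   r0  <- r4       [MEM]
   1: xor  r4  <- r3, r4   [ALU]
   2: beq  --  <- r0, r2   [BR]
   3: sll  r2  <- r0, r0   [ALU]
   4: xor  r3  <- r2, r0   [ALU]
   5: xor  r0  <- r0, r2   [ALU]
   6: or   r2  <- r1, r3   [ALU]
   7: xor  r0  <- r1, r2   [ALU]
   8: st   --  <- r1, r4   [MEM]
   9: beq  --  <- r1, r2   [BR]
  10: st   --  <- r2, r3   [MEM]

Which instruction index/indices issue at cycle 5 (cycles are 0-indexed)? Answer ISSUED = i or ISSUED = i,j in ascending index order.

0. ld.MEM;xor.ALU @i0,i1  | 2-wide
1. beq.BR;sll.ALU @i2,i3  | 2-wide
2. xor.ALU;xor.ALU @i4,i5  | 2-wide
3. or.ALU @i6  | RAW r2
4. xor.ALU;st.MEM @i7,i8  | 2-wide
5. beq.BR @i9  | no-port BR/MEM
6. st.MEM @i10  | tail

ISSUED = 9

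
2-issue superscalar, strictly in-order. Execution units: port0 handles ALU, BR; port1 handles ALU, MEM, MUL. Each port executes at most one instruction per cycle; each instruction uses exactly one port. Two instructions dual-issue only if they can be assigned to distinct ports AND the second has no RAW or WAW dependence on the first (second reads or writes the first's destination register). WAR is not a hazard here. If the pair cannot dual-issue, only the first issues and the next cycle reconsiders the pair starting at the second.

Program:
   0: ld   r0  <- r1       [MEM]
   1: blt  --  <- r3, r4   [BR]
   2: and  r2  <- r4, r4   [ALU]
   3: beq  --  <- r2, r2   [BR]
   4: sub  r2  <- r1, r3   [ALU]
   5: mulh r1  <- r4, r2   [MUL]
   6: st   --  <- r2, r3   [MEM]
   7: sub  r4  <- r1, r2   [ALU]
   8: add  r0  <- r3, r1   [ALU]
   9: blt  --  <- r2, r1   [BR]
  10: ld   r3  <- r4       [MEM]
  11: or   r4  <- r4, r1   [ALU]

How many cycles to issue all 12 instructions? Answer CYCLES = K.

[0] i0&i1  ld blt  -- dual
[1] i2  and  -- RAW r2
[2] i3&i4  beq sub  -- dual
[3] i5  mulh  -- no-port MUL/MEM
[4] i6&i7  st sub  -- dual
[5] i8&i9  add blt  -- dual
[6] i10&i11  ld or  -- dual

CYCLES = 7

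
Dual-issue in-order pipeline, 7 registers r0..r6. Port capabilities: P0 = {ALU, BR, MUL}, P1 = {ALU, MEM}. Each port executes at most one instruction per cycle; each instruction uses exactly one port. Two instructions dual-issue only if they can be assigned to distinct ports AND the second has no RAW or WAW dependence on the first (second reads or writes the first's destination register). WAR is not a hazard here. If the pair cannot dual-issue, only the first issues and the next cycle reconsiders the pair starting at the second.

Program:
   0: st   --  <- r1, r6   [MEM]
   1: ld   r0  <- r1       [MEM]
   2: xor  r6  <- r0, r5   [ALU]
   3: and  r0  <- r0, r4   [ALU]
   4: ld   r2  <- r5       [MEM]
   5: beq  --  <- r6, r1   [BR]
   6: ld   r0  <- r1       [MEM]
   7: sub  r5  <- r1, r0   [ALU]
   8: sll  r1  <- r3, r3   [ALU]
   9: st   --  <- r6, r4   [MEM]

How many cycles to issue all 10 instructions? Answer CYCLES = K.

  cy0 -> i0 (st.MEM) no-port MEM/MEM
  cy1 -> i1 (ld.MEM) RAW r0
  cy2 -> i2/i3 (xor.ALU/and.ALU) pair
  cy3 -> i4/i5 (ld.MEM/beq.BR) pair
  cy4 -> i6 (ld.MEM) RAW r0
  cy5 -> i7/i8 (sub.ALU/sll.ALU) pair
  cy6 -> i9 (st.MEM) tail

CYCLES = 7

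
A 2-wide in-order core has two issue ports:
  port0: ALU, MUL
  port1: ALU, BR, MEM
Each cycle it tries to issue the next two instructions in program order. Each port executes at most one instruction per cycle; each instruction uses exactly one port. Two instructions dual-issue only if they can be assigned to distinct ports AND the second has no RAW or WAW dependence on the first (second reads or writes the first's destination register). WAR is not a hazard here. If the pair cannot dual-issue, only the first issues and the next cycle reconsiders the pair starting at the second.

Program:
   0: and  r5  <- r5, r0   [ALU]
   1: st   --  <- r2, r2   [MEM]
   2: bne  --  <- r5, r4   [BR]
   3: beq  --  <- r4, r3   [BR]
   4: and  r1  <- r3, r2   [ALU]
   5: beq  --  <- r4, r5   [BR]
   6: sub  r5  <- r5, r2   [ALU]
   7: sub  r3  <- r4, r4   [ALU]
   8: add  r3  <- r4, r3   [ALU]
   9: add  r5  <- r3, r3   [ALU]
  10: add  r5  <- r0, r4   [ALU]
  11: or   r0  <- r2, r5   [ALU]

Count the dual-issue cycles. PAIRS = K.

PAIRS = 3

c0: i0&i1 and.ALU/st.MEM  pair
c1: i2 bne.BR  no-port BR/BR
c2: i3&i4 beq.BR/and.ALU  pair
c3: i5&i6 beq.BR/sub.ALU  pair
c4: i7 sub.ALU  RAW+WAW r3
c5: i8 add.ALU  RAW r3
c6: i9 add.ALU  WAW r5
c7: i10 add.ALU  RAW r5
c8: i11 or.ALU  tail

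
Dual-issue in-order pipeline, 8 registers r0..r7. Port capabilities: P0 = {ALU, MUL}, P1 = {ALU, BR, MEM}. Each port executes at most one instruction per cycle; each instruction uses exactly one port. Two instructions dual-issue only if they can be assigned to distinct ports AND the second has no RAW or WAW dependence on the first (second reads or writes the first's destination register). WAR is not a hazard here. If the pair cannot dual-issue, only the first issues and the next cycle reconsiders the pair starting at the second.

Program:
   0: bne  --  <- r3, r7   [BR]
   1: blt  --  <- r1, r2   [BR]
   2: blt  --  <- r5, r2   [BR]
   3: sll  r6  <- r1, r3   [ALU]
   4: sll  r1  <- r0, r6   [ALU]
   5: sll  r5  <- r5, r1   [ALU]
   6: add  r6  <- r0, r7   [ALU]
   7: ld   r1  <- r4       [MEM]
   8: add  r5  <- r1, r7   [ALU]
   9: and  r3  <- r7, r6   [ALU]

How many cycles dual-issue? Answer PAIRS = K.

PAIRS = 3

#0 head=0: bne.BR i0 no-port BR/BR
#1 head=1: blt.BR i1 no-port BR/BR
#2 head=2: blt.BR+sll.ALU i2,i3 2-wide
#3 head=4: sll.ALU i4 RAW r1
#4 head=5: sll.ALU+add.ALU i5,i6 2-wide
#5 head=7: ld.MEM i7 RAW r1
#6 head=8: add.ALU+and.ALU i8,i9 2-wide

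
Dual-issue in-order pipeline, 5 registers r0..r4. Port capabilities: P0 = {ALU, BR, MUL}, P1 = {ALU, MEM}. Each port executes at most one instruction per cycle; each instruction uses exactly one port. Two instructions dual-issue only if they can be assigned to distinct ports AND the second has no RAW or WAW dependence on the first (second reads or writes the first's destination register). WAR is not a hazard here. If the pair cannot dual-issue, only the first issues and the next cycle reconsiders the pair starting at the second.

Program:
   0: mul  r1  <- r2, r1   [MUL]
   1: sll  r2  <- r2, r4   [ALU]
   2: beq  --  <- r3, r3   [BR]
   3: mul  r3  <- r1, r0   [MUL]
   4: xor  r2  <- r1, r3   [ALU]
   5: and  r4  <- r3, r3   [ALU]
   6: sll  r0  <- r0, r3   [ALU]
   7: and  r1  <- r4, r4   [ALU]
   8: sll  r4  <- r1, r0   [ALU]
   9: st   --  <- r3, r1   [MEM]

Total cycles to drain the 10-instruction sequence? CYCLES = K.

[0] i0,i1  mul/sll  -- pair
[1] i2  beq  -- no-port BR/MUL
[2] i3  mul  -- RAW r3
[3] i4,i5  xor/and  -- pair
[4] i6,i7  sll/and  -- pair
[5] i8,i9  sll/st  -- pair

CYCLES = 6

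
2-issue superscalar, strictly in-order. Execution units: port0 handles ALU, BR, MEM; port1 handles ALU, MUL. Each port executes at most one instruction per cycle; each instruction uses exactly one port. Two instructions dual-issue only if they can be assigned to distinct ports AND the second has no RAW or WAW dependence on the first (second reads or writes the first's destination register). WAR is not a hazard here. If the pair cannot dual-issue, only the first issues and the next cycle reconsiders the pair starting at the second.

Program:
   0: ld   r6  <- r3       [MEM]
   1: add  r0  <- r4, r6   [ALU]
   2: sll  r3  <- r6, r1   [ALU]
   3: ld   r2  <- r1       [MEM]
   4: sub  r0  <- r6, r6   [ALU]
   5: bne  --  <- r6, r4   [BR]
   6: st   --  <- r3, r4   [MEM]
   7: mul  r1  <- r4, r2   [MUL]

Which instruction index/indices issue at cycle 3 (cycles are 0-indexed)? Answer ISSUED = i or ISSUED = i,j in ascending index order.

0. ld @i0  | RAW r6
1. add+sll @i1/i2  | dual
2. ld+sub @i3/i4  | dual
3. bne @i5  | no-port BR/MEM
4. st+mul @i6/i7  | dual

ISSUED = 5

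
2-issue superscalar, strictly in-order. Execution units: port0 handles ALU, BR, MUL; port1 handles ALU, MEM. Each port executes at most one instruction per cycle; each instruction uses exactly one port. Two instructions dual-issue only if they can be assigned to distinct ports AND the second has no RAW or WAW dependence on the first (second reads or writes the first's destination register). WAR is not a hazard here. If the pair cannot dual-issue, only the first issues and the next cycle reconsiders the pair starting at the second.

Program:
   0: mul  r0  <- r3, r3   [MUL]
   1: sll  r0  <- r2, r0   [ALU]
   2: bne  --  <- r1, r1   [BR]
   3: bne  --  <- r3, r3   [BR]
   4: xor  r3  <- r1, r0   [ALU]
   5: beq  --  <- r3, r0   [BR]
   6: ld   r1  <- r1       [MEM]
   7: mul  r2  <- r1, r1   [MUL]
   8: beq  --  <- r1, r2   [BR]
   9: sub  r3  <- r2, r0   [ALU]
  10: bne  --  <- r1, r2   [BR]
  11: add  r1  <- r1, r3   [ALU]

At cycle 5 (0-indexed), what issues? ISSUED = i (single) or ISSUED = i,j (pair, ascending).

ISSUED = 8,9

[0] i0  mul.MUL  -- RAW+WAW r0
[1] i1/i2  sll.ALU;bne.BR  -- 2-wide
[2] i3/i4  bne.BR;xor.ALU  -- 2-wide
[3] i5/i6  beq.BR;ld.MEM  -- 2-wide
[4] i7  mul.MUL  -- no-port MUL/BR
[5] i8/i9  beq.BR;sub.ALU  -- 2-wide
[6] i10/i11  bne.BR;add.ALU  -- 2-wide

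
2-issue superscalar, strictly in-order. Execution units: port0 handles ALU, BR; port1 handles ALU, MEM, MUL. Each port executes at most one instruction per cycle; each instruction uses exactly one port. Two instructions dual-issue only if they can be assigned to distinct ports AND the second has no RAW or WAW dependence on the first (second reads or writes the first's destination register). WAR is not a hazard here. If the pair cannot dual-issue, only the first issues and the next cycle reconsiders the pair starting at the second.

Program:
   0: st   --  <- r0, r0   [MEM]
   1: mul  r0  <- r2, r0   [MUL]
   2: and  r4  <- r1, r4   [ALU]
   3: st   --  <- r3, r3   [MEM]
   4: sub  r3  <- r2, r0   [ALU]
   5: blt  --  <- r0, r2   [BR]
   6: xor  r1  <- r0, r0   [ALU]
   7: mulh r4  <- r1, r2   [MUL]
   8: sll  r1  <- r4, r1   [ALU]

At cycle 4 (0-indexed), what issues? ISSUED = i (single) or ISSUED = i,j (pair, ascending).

ISSUED = 7

  cy0 -> i0 (st) no-port MEM/MUL
  cy1 -> i1,i2 (mul+and) 2-wide
  cy2 -> i3,i4 (st+sub) 2-wide
  cy3 -> i5,i6 (blt+xor) 2-wide
  cy4 -> i7 (mulh) RAW r4
  cy5 -> i8 (sll) tail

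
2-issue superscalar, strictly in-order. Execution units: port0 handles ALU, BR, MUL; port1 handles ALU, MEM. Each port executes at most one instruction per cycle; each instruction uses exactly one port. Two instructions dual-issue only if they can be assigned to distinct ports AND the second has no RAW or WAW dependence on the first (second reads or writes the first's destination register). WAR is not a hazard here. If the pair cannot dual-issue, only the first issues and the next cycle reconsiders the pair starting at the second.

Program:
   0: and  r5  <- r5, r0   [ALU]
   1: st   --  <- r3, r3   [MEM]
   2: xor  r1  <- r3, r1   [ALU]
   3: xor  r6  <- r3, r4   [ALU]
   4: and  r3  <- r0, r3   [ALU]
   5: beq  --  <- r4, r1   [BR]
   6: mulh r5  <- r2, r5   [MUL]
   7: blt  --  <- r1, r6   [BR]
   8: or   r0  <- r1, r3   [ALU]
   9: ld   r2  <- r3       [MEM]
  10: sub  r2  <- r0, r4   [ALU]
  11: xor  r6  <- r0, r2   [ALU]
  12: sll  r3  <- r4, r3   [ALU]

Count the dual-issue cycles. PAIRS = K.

  cy0 -> i0+i1 (and.ALU;st.MEM) pair
  cy1 -> i2+i3 (xor.ALU;xor.ALU) pair
  cy2 -> i4+i5 (and.ALU;beq.BR) pair
  cy3 -> i6 (mulh.MUL) no-port MUL/BR
  cy4 -> i7+i8 (blt.BR;or.ALU) pair
  cy5 -> i9 (ld.MEM) WAW r2
  cy6 -> i10 (sub.ALU) RAW r2
  cy7 -> i11+i12 (xor.ALU;sll.ALU) pair

PAIRS = 5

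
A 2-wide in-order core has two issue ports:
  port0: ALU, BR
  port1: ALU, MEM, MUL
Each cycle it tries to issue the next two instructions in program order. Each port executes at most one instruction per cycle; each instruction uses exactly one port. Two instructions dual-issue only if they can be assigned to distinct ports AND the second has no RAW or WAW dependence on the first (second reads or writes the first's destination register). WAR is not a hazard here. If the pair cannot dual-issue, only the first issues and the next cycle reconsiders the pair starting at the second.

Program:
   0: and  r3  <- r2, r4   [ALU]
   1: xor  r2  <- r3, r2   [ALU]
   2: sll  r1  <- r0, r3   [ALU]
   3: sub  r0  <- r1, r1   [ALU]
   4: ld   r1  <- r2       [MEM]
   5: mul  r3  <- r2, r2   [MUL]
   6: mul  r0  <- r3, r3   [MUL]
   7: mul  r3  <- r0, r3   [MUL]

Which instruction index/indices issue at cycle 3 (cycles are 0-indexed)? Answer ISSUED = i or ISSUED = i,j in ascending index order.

ISSUED = 5

0. and.ALU @i0  | RAW r3
1. xor.ALU;sll.ALU @i1+i2  | pair
2. sub.ALU;ld.MEM @i3+i4  | pair
3. mul.MUL @i5  | no-port MUL/MUL
4. mul.MUL @i6  | no-port MUL/MUL
5. mul.MUL @i7  | tail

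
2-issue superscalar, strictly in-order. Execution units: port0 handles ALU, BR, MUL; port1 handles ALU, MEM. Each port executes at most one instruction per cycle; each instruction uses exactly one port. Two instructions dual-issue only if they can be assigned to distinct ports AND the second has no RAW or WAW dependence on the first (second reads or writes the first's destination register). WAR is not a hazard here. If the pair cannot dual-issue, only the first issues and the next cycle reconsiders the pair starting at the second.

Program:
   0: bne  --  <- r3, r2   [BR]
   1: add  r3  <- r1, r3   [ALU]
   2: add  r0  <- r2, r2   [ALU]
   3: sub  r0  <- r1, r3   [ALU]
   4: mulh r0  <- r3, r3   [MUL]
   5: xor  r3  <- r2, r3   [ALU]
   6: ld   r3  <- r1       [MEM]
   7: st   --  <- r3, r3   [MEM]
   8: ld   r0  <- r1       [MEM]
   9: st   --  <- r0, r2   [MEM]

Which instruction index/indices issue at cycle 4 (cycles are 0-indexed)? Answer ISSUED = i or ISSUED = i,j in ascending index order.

ISSUED = 6

c0: i0&i1 bne+add  pair
c1: i2 add  WAW r0
c2: i3 sub  WAW r0
c3: i4&i5 mulh+xor  pair
c4: i6 ld  no-port MEM/MEM
c5: i7 st  no-port MEM/MEM
c6: i8 ld  no-port MEM/MEM
c7: i9 st  tail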